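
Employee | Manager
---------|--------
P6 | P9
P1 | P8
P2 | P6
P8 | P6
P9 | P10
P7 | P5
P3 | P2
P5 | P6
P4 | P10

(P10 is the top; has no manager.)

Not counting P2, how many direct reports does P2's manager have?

2

P2 reports to P6. P6's other direct reports are P5, P8 — 2 peers.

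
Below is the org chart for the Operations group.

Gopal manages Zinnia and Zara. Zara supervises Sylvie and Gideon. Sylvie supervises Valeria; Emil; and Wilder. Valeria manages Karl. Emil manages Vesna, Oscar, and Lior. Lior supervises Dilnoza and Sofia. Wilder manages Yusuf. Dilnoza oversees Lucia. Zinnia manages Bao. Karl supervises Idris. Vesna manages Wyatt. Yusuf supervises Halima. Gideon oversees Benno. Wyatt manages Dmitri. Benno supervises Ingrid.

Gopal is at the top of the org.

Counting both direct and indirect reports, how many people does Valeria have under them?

Valeria directly manages Karl. Under Karl: Idris (1). That's 2 in total.

2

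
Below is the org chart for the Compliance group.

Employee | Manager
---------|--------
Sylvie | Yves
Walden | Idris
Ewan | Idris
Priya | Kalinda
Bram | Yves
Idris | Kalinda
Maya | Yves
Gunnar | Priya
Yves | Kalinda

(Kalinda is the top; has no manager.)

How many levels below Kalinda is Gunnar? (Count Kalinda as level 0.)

Chain from Gunnar up to Kalinda: Gunnar → Priya → Kalinda. That is 2 steps up, so Gunnar is 2 levels below Kalinda.

2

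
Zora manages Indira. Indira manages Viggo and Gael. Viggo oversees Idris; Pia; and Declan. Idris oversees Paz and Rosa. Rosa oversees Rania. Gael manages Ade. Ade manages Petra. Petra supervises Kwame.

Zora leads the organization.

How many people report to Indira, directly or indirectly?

Indira directly manages Viggo, Gael. Under Viggo: Declan, Pia, Idris, Paz, Rosa, Rania (6). Under Gael: Ade, Petra, Kwame (3). So Indira's organization is 2 direct reports plus everyone under them: 7 + 4 = 11.

11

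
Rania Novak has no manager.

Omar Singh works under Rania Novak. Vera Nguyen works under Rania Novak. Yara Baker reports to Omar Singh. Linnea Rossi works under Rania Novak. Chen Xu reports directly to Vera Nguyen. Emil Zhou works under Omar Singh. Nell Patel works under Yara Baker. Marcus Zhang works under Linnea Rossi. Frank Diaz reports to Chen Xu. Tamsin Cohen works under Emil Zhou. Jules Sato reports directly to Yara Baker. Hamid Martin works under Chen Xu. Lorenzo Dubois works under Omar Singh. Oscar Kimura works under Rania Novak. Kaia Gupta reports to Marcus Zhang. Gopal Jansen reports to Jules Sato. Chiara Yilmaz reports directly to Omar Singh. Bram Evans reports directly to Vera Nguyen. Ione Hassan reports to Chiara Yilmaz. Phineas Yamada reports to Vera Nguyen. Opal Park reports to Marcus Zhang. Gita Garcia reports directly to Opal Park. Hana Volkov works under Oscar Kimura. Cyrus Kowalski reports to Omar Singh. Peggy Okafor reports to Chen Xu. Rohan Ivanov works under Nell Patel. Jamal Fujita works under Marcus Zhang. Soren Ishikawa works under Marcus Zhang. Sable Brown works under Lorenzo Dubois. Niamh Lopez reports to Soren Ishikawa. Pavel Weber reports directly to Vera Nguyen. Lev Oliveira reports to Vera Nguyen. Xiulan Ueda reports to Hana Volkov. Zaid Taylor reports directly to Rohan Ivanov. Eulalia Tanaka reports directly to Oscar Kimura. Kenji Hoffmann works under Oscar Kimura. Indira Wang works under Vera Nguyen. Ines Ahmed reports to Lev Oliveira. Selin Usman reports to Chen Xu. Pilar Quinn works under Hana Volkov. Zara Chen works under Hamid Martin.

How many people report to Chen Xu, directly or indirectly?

Chen Xu directly manages Frank Diaz, Hamid Martin, Peggy Okafor, Selin Usman. Frank Diaz has no reports. Under Hamid Martin: Zara Chen (1). Peggy Okafor has no reports. Selin Usman has no reports. So Chen Xu's organization is 4 direct reports plus everyone under them: 1 + 2 + 1 + 1 = 5.

5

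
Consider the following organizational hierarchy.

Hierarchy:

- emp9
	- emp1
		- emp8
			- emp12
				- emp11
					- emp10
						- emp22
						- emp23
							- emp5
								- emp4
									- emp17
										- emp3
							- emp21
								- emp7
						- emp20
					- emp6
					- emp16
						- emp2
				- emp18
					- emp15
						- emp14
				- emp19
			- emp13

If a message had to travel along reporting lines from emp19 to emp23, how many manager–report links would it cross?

emp19 is 1 level below emp12, and emp23 is 3 levels below emp12 (their lowest common manager). The shortest path runs up from emp19 to emp12 and back down to emp23: 1 + 3 = 4 links.

4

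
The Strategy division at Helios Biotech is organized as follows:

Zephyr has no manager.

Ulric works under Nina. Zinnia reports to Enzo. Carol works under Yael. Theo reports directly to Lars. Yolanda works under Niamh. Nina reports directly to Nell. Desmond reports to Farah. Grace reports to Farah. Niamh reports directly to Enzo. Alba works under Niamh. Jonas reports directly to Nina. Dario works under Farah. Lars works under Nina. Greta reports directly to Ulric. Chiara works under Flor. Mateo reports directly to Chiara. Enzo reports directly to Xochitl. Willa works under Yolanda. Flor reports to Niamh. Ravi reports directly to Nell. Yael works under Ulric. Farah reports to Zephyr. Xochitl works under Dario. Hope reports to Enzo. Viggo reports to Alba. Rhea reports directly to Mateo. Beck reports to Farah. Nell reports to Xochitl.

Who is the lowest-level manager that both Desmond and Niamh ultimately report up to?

Farah

Desmond's chain of managers is Farah, Zephyr. Niamh's chain of managers is Enzo, Xochitl, Dario, Farah, Zephyr. The first manager that appears in both chains is Farah.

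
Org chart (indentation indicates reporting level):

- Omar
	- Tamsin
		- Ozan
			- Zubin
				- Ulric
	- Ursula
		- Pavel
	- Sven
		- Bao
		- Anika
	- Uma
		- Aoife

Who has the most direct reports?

Direct-report counts: Omar has 4; Uma has 1; Sven has 2; Ursula has 1; Tamsin has 1; Ozan has 1; Zubin has 1. The largest is 4, held by Omar.

Omar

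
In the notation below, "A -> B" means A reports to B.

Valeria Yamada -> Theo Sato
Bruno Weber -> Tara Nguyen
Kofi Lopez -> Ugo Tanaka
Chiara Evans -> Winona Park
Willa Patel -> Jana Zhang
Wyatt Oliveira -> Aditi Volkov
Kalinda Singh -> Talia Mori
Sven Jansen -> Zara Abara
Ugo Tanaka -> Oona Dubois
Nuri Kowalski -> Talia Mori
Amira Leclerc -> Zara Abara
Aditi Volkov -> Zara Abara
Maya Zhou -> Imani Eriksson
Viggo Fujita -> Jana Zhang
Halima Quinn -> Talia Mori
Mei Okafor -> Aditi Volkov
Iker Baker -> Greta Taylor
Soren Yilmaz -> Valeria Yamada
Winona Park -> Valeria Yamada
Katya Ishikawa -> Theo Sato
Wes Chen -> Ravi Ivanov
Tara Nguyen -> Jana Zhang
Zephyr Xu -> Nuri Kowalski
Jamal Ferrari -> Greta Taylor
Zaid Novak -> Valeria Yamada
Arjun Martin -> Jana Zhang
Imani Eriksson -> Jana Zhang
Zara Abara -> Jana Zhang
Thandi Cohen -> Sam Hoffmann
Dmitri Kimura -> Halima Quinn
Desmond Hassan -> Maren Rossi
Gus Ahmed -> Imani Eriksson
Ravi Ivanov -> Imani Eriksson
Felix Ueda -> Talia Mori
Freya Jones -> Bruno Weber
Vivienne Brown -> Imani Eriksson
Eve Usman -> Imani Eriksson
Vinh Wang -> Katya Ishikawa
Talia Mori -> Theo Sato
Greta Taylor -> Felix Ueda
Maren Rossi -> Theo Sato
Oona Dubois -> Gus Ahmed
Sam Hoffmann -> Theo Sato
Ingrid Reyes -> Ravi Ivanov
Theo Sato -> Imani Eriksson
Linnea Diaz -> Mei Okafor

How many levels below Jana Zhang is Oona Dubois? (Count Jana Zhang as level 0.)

Chain from Oona Dubois up to Jana Zhang: Oona Dubois → Gus Ahmed → Imani Eriksson → Jana Zhang. That is 3 steps up, so Oona Dubois is 3 levels below Jana Zhang.

3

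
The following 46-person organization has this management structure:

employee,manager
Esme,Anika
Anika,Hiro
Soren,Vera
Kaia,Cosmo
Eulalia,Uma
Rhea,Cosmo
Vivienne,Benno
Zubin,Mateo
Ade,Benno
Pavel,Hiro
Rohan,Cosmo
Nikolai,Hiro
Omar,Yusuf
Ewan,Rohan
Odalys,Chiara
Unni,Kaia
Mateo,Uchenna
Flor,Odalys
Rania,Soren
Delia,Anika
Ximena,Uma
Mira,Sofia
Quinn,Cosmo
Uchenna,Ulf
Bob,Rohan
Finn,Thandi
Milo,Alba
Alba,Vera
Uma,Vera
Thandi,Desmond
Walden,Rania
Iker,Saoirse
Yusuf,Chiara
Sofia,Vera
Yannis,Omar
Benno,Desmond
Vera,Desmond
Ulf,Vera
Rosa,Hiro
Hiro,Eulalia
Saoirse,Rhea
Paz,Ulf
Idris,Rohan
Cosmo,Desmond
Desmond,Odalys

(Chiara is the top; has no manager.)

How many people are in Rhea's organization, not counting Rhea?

2

Rhea directly manages Saoirse. Under Saoirse: Iker (1). That's 2 in total.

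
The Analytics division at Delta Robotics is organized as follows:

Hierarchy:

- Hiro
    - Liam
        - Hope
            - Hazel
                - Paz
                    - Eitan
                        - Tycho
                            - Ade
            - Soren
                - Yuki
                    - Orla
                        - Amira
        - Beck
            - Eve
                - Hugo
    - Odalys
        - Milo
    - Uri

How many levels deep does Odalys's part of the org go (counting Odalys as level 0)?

The longest chain under Odalys runs Odalys → Milo, which is 1 level below Odalys.

1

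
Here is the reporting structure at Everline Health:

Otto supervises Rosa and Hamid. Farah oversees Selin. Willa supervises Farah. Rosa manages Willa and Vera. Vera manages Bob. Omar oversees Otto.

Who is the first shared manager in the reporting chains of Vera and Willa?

Vera's chain of managers is Rosa, Otto, Omar. Willa's chain of managers is Rosa, Otto, Omar. The first manager that appears in both chains is Rosa.

Rosa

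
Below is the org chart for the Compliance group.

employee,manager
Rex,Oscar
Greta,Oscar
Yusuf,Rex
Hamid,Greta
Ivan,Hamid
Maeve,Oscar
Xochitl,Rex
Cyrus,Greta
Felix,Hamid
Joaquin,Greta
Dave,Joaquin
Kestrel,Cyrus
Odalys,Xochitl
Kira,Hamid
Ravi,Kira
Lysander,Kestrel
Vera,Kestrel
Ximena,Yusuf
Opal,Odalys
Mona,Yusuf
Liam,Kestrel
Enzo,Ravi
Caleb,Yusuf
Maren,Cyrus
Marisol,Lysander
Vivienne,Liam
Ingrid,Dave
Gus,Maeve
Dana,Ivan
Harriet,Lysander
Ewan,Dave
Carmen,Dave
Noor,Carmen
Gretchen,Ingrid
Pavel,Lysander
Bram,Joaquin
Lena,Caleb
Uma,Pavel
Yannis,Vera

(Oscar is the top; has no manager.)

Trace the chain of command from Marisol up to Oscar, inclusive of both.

Marisol -> Lysander -> Kestrel -> Cyrus -> Greta -> Oscar

Marisol reports to Lysander. Lysander reports to Kestrel. Kestrel reports to Cyrus. Cyrus reports to Greta. Greta reports to Oscar. Oscar is at the top.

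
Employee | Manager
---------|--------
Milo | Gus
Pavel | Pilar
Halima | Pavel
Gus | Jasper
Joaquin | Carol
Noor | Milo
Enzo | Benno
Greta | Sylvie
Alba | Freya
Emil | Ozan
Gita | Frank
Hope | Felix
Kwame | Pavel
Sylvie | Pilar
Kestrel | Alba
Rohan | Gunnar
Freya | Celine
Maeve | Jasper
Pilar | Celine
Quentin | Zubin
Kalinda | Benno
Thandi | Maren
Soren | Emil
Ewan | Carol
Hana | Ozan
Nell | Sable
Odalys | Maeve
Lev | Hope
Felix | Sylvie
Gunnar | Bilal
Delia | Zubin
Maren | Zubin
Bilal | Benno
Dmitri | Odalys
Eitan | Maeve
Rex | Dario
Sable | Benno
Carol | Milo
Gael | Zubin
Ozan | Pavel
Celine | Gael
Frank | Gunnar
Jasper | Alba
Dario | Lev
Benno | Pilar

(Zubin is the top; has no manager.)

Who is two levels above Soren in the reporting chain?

Soren reports to Emil, and Emil reports to Ozan. So Soren's skip-level manager is Ozan.

Ozan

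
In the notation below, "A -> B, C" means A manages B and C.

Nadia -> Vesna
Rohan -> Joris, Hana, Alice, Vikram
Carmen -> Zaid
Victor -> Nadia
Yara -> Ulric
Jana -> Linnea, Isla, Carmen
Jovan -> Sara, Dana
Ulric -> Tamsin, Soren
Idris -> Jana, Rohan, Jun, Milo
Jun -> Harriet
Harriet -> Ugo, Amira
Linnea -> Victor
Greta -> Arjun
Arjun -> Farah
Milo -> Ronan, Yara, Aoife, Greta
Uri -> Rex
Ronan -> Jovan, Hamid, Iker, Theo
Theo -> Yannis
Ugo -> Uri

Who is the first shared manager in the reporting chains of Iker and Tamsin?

Iker's chain of managers is Ronan, Milo, Idris. Tamsin's chain of managers is Ulric, Yara, Milo, Idris. The first manager that appears in both chains is Milo.

Milo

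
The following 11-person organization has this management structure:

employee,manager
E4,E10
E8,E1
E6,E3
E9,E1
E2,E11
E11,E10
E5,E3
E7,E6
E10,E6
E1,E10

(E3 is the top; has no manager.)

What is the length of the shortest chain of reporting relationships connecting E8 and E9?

2

E8 is 1 level below E1, and E9 is 1 level below E1 (their lowest common manager). The shortest path runs up from E8 to E1 and back down to E9: 1 + 1 = 2 links.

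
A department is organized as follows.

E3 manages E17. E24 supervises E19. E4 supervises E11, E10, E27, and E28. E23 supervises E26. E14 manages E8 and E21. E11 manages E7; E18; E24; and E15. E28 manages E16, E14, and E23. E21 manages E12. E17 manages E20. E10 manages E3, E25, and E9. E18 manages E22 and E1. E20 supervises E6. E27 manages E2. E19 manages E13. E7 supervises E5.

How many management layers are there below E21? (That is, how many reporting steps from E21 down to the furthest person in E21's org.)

1

The longest chain under E21 runs E21 → E12, which is 1 level below E21.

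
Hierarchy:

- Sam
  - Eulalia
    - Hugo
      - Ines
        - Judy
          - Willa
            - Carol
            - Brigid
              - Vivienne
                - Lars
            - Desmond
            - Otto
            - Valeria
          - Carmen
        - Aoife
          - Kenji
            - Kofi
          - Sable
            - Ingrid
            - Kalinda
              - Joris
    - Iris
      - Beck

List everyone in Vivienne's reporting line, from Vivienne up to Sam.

Vivienne -> Brigid -> Willa -> Judy -> Ines -> Hugo -> Eulalia -> Sam

Vivienne reports to Brigid. Brigid reports to Willa. Willa reports to Judy. Judy reports to Ines. Ines reports to Hugo. Hugo reports to Eulalia. Eulalia reports to Sam. Sam is at the top.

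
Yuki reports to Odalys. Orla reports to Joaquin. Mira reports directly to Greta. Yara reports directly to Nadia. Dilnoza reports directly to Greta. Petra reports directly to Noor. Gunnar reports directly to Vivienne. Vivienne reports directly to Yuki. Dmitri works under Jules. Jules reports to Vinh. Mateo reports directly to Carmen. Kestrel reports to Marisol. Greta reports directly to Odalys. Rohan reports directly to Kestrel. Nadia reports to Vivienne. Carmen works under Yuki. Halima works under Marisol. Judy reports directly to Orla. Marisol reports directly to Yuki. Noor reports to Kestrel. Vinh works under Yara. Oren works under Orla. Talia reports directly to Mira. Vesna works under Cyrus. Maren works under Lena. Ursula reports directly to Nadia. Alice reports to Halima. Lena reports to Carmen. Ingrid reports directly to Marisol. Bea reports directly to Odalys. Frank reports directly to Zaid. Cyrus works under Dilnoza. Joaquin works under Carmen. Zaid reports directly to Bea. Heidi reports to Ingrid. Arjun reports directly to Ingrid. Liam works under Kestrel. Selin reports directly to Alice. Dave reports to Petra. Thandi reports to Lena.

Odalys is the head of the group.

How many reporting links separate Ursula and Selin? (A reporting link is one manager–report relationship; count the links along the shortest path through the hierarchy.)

7

Ursula is 3 levels below Yuki, and Selin is 4 levels below Yuki (their lowest common manager). The shortest path runs up from Ursula to Yuki and back down to Selin: 3 + 4 = 7 links.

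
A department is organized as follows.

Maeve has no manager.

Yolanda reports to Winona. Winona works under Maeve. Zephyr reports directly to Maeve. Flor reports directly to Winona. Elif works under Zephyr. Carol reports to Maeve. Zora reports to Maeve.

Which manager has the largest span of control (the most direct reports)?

Direct-report counts: Maeve has 4; Winona has 2; Zephyr has 1. The largest is 4, held by Maeve.

Maeve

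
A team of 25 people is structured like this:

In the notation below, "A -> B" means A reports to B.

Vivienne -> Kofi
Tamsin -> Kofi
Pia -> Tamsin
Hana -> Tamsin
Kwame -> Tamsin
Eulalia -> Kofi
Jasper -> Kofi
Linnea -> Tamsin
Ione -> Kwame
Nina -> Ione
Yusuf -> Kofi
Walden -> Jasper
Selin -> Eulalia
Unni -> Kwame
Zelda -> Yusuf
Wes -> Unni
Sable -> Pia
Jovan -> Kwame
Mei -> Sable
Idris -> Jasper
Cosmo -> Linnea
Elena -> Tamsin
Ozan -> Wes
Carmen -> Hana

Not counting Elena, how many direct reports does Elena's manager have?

4

Elena reports to Tamsin. Tamsin's other direct reports are Pia, Hana, Kwame, Linnea — 4 peers.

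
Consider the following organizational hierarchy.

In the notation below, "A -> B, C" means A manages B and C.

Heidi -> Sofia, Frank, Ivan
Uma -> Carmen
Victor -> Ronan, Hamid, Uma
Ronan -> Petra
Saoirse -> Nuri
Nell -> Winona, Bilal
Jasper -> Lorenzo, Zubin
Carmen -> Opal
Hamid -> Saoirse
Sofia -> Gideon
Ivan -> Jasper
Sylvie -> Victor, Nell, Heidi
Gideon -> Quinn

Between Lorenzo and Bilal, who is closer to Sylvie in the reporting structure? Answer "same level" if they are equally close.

Lorenzo is 4 levels below Sylvie; Bilal is 2. Bilal is higher.

Bilal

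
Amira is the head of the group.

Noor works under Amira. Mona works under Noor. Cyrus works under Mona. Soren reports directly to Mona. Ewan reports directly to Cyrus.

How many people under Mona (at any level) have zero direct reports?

2

The people in Mona's organization with no one reporting to them are Soren, Ewan. That is 2.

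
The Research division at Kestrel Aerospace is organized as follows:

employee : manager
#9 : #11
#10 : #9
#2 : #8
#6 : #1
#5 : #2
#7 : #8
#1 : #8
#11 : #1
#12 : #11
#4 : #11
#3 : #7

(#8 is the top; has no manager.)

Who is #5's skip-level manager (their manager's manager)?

#5 reports to #2, and #2 reports to #8. So #5's skip-level manager is #8.

#8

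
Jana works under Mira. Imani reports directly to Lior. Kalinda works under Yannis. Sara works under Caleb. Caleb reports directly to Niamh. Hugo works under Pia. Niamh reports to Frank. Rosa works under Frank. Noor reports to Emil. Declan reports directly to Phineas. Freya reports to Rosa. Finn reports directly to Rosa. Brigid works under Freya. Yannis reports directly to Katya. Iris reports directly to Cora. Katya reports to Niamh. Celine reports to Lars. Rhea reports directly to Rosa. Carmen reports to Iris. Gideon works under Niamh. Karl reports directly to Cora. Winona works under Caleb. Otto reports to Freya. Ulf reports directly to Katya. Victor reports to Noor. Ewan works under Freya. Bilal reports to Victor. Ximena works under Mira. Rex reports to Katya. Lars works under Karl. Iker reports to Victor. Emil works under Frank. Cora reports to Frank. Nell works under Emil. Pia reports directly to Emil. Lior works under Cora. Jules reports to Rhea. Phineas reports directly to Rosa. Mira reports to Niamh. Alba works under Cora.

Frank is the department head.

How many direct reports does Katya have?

Katya directly manages Rex, Yannis, Ulf. That is 3 direct reports.

3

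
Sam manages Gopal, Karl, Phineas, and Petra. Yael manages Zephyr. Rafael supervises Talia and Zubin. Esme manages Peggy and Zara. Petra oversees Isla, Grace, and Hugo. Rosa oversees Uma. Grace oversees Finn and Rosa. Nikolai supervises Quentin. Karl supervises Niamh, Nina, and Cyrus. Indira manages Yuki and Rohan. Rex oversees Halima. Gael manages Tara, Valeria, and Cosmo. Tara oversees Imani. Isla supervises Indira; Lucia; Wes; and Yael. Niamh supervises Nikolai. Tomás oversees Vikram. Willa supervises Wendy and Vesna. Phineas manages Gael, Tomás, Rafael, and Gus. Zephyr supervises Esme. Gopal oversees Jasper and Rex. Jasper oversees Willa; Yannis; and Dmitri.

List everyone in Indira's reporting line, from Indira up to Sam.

Indira -> Isla -> Petra -> Sam

Indira reports to Isla. Isla reports to Petra. Petra reports to Sam. Sam is at the top.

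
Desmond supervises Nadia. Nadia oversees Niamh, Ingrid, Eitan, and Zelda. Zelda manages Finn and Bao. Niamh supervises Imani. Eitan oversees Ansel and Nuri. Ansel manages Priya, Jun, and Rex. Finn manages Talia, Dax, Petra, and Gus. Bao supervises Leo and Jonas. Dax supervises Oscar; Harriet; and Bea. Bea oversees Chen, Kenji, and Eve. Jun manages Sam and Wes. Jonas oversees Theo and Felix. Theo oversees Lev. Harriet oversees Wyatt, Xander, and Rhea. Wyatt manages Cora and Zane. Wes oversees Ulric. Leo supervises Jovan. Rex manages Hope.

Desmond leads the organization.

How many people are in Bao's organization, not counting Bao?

6

Bao directly manages Jonas, Leo. Under Jonas: Felix, Theo, Lev (3). Under Leo: Jovan (1). So Bao's organization is 2 direct reports plus everyone under them: 4 + 2 = 6.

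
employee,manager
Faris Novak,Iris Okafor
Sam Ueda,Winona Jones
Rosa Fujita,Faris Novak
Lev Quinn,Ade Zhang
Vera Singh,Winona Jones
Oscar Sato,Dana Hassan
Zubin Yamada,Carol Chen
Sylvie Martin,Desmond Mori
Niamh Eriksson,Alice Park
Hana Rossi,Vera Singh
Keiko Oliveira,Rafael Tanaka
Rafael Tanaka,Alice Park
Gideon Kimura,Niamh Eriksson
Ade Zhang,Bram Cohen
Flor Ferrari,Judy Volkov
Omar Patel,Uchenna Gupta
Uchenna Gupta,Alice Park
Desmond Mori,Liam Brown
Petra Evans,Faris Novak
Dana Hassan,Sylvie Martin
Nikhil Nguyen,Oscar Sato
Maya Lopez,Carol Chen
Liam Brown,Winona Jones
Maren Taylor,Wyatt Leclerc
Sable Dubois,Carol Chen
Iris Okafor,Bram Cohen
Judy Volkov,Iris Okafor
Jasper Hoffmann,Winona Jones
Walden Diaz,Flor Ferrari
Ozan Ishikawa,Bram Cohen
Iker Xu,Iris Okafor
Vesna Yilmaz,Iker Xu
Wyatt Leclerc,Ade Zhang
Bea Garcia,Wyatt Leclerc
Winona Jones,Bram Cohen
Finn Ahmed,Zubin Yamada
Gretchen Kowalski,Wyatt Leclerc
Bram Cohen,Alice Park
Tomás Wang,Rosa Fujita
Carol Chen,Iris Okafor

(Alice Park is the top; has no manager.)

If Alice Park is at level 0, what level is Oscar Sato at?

7

Chain from Oscar Sato up to Alice Park: Oscar Sato → Dana Hassan → Sylvie Martin → Desmond Mori → Liam Brown → Winona Jones → Bram Cohen → Alice Park. That is 7 steps up, so Oscar Sato is 7 levels below Alice Park.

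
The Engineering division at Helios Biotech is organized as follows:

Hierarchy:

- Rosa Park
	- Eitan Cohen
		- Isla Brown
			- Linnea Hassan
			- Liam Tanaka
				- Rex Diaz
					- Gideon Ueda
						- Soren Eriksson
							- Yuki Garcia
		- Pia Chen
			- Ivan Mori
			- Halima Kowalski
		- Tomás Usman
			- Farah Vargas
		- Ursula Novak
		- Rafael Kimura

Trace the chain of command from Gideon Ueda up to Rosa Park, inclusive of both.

Gideon Ueda reports to Rex Diaz. Rex Diaz reports to Liam Tanaka. Liam Tanaka reports to Isla Brown. Isla Brown reports to Eitan Cohen. Eitan Cohen reports to Rosa Park. Rosa Park is at the top.

Gideon Ueda -> Rex Diaz -> Liam Tanaka -> Isla Brown -> Eitan Cohen -> Rosa Park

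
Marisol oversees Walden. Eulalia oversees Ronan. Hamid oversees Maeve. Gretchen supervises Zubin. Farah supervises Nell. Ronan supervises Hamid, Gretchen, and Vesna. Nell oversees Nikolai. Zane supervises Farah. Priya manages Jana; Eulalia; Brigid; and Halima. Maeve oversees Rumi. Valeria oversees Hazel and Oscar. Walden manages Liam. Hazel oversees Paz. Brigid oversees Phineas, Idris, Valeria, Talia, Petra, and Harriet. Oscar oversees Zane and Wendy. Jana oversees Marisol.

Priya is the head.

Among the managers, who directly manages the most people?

Direct-report counts: Priya has 4; Brigid has 6; Valeria has 2; Oscar has 2; Zane has 1; Farah has 1; Nell has 1; Hazel has 1; Eulalia has 1; Ronan has 3; Gretchen has 1; Hamid has 1; Maeve has 1; Jana has 1; Marisol has 1; Walden has 1. The largest is 6, held by Brigid.

Brigid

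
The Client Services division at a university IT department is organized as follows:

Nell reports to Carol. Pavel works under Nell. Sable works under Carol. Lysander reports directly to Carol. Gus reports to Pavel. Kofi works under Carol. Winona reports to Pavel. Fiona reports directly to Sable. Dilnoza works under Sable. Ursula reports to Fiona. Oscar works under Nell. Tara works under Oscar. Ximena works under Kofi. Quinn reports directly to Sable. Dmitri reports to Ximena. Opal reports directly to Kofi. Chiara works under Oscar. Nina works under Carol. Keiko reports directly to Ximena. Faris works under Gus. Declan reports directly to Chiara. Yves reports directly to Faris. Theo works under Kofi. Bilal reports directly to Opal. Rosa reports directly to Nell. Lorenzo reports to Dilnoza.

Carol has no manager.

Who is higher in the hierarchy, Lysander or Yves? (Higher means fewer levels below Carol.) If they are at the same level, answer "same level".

Lysander

Lysander is 1 level below Carol; Yves is 5. Lysander is higher.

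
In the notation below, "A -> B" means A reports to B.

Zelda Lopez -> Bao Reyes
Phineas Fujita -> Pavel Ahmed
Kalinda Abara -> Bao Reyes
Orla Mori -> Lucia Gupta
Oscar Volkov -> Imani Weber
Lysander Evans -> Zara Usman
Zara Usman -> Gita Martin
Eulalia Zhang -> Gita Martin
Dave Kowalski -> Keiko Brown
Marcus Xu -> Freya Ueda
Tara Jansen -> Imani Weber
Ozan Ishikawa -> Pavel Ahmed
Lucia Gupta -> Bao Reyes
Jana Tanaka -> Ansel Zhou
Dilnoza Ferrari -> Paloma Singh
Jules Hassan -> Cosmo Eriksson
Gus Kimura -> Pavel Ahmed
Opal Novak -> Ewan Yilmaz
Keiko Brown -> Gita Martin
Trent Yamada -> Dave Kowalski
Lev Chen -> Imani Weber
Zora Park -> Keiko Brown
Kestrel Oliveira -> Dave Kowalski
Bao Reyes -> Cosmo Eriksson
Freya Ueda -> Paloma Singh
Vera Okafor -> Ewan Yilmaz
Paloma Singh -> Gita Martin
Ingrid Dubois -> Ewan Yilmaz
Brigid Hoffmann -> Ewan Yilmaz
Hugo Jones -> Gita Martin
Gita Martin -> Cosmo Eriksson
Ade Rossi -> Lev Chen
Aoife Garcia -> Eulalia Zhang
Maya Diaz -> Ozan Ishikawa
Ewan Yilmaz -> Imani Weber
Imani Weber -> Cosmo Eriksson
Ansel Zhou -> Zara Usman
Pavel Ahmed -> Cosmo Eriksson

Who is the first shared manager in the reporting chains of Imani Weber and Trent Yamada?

Cosmo Eriksson

Imani Weber's chain of managers is Cosmo Eriksson. Trent Yamada's chain of managers is Dave Kowalski, Keiko Brown, Gita Martin, Cosmo Eriksson. The first manager that appears in both chains is Cosmo Eriksson.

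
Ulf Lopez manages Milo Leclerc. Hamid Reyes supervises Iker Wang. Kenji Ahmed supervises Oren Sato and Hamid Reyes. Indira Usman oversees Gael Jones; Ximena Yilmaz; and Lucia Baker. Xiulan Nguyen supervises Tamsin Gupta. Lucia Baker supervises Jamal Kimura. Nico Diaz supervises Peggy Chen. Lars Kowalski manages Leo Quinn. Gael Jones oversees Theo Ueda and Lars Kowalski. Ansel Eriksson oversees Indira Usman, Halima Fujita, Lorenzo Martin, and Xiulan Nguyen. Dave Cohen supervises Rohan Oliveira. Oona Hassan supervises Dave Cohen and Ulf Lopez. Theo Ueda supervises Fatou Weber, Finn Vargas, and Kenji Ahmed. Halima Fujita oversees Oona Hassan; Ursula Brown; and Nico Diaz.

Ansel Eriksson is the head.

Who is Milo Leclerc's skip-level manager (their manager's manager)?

Oona Hassan

Milo Leclerc reports to Ulf Lopez, and Ulf Lopez reports to Oona Hassan. So Milo Leclerc's skip-level manager is Oona Hassan.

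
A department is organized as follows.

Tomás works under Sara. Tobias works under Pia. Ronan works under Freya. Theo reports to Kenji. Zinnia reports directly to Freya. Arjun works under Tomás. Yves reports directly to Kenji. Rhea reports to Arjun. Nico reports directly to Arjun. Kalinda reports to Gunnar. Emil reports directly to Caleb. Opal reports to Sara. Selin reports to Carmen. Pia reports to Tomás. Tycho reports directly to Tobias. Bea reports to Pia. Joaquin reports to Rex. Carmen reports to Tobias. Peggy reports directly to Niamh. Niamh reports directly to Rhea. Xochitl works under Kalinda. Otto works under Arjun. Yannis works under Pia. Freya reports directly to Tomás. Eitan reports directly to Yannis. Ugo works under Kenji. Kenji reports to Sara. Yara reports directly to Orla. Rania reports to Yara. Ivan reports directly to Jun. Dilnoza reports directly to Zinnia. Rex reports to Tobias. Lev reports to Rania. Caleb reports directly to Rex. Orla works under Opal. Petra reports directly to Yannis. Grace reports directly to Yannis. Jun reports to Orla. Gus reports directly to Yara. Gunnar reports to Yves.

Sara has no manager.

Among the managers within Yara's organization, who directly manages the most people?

Yara

Direct-report counts within Yara's organization: Yara has 2; Rania has 1. The largest is 2, held by Yara.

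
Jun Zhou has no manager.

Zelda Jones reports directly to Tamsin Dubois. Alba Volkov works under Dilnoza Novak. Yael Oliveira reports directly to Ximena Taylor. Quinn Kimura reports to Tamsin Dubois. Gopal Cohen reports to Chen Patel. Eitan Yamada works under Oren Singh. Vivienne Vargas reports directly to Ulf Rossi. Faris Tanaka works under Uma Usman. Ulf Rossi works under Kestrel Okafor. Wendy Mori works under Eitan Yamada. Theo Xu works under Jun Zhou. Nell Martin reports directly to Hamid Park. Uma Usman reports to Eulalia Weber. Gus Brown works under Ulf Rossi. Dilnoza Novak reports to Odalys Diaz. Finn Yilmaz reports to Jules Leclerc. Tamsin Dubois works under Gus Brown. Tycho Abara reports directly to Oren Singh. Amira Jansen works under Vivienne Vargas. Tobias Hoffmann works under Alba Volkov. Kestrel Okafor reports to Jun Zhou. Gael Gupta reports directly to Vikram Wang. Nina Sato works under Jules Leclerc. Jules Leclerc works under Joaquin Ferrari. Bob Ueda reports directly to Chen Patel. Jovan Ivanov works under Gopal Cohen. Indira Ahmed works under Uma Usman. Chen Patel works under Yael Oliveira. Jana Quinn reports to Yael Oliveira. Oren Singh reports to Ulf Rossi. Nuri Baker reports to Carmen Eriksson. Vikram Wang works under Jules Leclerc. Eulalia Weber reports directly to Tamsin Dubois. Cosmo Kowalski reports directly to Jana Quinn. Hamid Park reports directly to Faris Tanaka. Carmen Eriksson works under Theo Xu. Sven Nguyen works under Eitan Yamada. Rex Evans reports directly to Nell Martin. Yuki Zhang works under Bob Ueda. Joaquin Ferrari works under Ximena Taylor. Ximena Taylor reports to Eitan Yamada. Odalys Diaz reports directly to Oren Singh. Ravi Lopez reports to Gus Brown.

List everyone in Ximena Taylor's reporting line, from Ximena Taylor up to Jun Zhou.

Ximena Taylor -> Eitan Yamada -> Oren Singh -> Ulf Rossi -> Kestrel Okafor -> Jun Zhou

Ximena Taylor reports to Eitan Yamada. Eitan Yamada reports to Oren Singh. Oren Singh reports to Ulf Rossi. Ulf Rossi reports to Kestrel Okafor. Kestrel Okafor reports to Jun Zhou. Jun Zhou is at the top.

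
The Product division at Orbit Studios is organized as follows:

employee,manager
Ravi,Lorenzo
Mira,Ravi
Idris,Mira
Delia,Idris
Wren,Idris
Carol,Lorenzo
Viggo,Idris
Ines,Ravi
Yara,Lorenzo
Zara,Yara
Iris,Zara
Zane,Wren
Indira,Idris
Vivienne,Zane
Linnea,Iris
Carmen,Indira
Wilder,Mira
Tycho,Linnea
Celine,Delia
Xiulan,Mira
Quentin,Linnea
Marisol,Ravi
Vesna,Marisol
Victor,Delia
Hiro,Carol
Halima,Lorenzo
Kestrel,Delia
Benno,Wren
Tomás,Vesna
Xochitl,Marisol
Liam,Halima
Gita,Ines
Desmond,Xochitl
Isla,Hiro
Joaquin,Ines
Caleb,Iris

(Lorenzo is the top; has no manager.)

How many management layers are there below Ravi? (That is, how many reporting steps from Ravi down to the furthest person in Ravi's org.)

5

The longest chain under Ravi runs Ravi → Mira → Idris → Wren → Zane → Vivienne, which is 5 levels below Ravi.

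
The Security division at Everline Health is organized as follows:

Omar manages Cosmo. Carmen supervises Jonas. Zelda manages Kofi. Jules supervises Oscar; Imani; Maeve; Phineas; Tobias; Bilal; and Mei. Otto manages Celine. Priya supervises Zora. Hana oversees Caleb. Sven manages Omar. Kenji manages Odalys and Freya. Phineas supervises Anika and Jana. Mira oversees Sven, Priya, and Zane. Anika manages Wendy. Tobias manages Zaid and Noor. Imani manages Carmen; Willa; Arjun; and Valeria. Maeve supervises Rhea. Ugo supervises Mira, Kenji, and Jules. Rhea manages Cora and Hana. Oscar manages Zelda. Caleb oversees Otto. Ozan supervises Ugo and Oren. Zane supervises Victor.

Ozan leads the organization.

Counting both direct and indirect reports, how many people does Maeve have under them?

Maeve directly manages Rhea. Under Rhea: Cora, Hana, Caleb, Otto, Celine (5). That's 6 in total.

6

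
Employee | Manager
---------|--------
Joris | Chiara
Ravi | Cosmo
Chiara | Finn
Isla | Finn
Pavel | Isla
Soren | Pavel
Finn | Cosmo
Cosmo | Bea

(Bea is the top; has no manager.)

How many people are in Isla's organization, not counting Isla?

2

Isla directly manages Pavel. Under Pavel: Soren (1). That's 2 in total.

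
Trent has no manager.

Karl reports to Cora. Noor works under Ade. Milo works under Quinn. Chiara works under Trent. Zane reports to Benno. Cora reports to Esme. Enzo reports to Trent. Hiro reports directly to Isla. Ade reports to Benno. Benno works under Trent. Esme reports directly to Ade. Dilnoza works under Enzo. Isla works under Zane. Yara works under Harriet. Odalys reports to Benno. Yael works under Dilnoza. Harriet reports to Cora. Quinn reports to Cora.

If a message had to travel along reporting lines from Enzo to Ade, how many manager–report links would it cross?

Enzo is 1 level below Trent, and Ade is 2 levels below Trent (their lowest common manager). The shortest path runs up from Enzo to Trent and back down to Ade: 1 + 2 = 3 links.

3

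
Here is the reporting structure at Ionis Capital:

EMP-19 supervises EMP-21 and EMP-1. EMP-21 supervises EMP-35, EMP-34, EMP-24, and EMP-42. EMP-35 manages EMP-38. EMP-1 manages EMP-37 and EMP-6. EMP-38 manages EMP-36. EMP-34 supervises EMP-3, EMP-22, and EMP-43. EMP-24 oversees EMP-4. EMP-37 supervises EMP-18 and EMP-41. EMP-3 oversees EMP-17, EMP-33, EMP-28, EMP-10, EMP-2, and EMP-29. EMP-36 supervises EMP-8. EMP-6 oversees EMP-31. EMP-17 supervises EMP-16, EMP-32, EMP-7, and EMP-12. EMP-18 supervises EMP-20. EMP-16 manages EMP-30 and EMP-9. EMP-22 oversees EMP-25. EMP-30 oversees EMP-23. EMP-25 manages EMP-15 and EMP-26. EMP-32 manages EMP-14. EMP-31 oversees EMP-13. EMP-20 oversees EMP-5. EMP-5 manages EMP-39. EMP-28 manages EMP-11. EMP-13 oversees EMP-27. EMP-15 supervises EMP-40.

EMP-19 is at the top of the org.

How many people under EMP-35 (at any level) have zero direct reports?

1

The only person in EMP-35's organization with no one reporting to them is EMP-8. That is 1.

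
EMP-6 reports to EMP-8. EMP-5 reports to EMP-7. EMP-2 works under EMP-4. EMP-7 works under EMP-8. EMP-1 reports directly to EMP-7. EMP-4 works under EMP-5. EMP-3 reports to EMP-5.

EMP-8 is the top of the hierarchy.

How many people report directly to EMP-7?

EMP-7 directly manages EMP-1, EMP-5. That is 2 direct reports.

2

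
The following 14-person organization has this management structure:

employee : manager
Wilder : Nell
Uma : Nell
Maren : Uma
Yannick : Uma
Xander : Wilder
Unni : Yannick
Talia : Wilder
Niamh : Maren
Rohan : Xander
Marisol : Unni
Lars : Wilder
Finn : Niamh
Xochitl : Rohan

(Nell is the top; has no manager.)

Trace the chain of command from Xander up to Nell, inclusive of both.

Xander -> Wilder -> Nell

Xander reports to Wilder. Wilder reports to Nell. Nell is at the top.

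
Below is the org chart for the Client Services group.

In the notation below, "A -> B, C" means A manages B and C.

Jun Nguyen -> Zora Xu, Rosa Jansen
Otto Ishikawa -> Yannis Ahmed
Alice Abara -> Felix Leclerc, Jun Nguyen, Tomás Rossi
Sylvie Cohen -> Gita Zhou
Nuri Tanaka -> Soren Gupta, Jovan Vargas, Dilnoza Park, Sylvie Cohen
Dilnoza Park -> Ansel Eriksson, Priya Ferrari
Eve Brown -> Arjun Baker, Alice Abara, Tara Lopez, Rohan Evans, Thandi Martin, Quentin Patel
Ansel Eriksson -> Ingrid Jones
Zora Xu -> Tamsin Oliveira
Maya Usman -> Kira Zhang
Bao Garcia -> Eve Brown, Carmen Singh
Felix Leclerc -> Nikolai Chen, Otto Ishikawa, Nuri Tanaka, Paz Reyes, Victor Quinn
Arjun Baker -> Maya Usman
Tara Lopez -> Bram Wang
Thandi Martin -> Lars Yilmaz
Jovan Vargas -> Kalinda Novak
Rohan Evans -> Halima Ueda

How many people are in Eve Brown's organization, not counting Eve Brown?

Eve Brown directly manages Arjun Baker, Alice Abara, Tara Lopez, Rohan Evans, Thandi Martin, Quentin Patel. Under Arjun Baker: Maya Usman, Kira Zhang (2). Under Alice Abara: Tomás Rossi, Jun Nguyen, Rosa Jansen, Zora Xu, Tamsin Oliveira, Felix Leclerc, Victor Quinn, Paz Reyes, Nuri Tanaka, Sylvie Cohen, Gita Zhou, Dilnoza Park, Priya Ferrari, Ansel Eriksson, Ingrid Jones, Jovan Vargas, Kalinda Novak, Soren Gupta, Otto Ishikawa, Yannis Ahmed, Nikolai Chen (21). Under Tara Lopez: Bram Wang (1). Under Rohan Evans: Halima Ueda (1). Under Thandi Martin: Lars Yilmaz (1). Quentin Patel has no reports. So Eve Brown's organization is 6 direct reports plus everyone under them: 3 + 22 + 2 + 2 + 2 + 1 = 32.

32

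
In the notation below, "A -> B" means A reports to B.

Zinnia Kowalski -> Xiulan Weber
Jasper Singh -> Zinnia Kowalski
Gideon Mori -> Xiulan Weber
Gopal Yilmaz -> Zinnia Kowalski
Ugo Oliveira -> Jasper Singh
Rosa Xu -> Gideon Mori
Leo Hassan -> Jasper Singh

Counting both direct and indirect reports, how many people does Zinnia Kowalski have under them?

4

Zinnia Kowalski directly manages Jasper Singh, Gopal Yilmaz. Under Jasper Singh: Leo Hassan, Ugo Oliveira (2). Gopal Yilmaz has no reports. So Zinnia Kowalski's organization is 2 direct reports plus everyone under them: 3 + 1 = 4.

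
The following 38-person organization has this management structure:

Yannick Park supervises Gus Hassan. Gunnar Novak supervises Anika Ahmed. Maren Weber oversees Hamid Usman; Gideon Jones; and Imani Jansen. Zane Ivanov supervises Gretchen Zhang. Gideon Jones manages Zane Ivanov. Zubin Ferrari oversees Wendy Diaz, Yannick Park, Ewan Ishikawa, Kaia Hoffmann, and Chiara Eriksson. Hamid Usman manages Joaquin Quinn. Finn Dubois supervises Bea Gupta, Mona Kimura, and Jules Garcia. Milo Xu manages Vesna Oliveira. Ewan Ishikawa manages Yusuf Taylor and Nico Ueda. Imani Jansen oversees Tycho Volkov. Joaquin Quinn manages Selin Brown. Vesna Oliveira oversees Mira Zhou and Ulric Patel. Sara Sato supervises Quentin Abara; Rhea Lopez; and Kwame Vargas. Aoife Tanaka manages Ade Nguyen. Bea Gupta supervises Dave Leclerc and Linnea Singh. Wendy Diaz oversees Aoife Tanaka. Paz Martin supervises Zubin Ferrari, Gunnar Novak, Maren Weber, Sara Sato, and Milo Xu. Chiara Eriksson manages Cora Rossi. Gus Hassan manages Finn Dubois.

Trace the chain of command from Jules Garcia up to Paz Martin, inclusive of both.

Jules Garcia reports to Finn Dubois. Finn Dubois reports to Gus Hassan. Gus Hassan reports to Yannick Park. Yannick Park reports to Zubin Ferrari. Zubin Ferrari reports to Paz Martin. Paz Martin is at the top.

Jules Garcia -> Finn Dubois -> Gus Hassan -> Yannick Park -> Zubin Ferrari -> Paz Martin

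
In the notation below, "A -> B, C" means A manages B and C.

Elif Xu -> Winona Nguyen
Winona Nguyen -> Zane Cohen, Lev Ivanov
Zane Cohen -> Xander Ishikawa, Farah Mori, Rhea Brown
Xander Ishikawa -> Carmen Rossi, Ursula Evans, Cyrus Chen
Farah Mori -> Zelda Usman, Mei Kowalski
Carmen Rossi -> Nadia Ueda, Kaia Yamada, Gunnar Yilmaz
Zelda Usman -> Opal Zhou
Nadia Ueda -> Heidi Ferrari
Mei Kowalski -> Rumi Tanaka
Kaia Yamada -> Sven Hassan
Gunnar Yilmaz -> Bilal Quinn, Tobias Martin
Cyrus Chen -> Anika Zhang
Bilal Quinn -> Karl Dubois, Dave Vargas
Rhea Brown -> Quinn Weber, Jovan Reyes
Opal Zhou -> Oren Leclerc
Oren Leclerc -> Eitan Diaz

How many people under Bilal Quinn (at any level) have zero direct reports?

2

The people in Bilal Quinn's organization with no one reporting to them are Dave Vargas, Karl Dubois. That is 2.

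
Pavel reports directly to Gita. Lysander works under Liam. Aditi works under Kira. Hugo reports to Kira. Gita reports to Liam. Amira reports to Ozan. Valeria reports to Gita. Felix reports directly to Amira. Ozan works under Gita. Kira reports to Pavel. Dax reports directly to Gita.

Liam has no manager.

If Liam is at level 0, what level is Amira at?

Chain from Amira up to Liam: Amira → Ozan → Gita → Liam. That is 3 steps up, so Amira is 3 levels below Liam.

3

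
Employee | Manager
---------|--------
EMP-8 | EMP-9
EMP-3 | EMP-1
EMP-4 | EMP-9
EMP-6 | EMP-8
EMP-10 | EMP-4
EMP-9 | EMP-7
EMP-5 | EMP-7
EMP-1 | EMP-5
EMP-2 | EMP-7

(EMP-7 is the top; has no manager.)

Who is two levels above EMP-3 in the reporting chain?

EMP-5

EMP-3 reports to EMP-1, and EMP-1 reports to EMP-5. So EMP-3's skip-level manager is EMP-5.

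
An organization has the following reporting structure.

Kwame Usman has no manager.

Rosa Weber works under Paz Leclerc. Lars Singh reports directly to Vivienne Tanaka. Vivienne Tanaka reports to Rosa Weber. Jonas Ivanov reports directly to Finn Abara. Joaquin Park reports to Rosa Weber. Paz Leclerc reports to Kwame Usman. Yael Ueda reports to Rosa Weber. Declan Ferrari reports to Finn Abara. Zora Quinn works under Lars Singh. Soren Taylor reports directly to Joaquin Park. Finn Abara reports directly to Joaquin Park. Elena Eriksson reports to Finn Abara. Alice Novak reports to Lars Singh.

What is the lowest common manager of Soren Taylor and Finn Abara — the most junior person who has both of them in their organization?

Joaquin Park

Soren Taylor's chain of managers is Joaquin Park, Rosa Weber, Paz Leclerc, Kwame Usman. Finn Abara's chain of managers is Joaquin Park, Rosa Weber, Paz Leclerc, Kwame Usman. The first manager that appears in both chains is Joaquin Park.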